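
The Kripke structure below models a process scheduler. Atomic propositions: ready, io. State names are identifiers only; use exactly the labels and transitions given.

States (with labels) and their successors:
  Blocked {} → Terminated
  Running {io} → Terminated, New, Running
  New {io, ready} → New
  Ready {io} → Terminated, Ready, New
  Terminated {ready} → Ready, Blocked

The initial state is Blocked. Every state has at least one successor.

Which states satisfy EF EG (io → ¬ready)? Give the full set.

States satisfying EG (io → ¬ready): {Blocked, Running, Ready, Terminated}.
States satisfying EF EG (io → ¬ready): {Blocked, Running, Ready, Terminated}.

{Blocked, Running, Ready, Terminated}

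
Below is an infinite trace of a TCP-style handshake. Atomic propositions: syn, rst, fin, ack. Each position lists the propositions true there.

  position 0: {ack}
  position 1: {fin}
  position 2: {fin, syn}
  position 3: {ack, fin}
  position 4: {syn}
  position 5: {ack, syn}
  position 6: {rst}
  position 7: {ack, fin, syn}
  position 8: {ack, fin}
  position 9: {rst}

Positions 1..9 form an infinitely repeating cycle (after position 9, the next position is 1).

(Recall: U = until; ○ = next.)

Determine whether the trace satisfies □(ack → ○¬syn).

ack → ○¬syn must hold at every position from 0 onward. It fails at position 3, so □(ack → ○¬syn) is false.
Positions where ack holds: 0, 3, 5, 7, 8.
Check ○¬syn at each: 0→ok, 3→fails, 5→ok, 7→ok, 8→ok.

No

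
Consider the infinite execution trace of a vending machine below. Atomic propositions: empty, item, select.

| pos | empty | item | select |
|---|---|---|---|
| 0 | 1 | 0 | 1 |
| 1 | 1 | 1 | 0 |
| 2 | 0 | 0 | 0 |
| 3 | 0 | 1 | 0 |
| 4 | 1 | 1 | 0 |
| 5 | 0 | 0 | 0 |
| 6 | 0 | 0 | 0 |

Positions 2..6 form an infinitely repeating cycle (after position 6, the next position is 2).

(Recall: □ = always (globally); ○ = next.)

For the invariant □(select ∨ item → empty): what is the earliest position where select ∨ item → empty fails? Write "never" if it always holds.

3

Check select ∨ item → empty at each position in order: 0 ✓, 1 ✓, 2 ✓.
At position 3 the labels are {item}, so select ∨ item → empty is false there. This is the first violation.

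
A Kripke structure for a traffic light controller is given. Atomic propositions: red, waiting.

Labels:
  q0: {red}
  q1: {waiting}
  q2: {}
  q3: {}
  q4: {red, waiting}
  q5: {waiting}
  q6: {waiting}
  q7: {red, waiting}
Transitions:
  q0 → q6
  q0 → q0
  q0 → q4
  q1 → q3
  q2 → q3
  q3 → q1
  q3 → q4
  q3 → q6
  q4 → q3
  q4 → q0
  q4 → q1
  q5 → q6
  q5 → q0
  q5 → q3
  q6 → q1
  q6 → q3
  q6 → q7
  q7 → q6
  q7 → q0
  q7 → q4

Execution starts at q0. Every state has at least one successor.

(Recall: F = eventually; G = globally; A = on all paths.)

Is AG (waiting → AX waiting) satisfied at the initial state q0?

Violated

States satisfying waiting → AX waiting: {q0, q2, q3}.
States satisfying AG (waiting → AX waiting): ∅.
q1 is reachable from q0 and violates waiting → AX waiting, so AG fails at q0.
q0 ∉ Sat(AG (waiting → AX waiting)).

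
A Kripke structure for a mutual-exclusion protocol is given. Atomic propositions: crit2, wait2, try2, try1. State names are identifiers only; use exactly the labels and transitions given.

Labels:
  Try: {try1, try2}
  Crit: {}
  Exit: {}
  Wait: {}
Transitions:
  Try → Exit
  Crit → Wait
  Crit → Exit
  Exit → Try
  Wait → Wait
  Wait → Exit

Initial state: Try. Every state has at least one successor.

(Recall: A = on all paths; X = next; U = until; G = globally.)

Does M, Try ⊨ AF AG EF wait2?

States satisfying AG EF wait2: ∅.
States satisfying AF AG EF wait2: ∅.
There is a path from Try along which AG EF wait2 never holds.
Try ∉ Sat(AF AG EF wait2).

Violated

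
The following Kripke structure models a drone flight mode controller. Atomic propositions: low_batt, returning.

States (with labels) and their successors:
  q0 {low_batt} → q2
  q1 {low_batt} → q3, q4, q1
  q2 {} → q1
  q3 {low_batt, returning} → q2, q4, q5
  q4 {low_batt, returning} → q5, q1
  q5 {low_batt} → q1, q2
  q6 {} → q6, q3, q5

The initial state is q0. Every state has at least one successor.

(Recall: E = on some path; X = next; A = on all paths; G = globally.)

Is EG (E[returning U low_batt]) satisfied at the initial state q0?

States satisfying E[returning U low_batt]: {q0, q1, q3, q4, q5}.
States satisfying EG (E[returning U low_batt]): {q1, q3, q4, q5}.
No suitable path/successor from q0 witnesses the formula.
q0 ∉ Sat(EG (E[returning U low_batt])).

Does not hold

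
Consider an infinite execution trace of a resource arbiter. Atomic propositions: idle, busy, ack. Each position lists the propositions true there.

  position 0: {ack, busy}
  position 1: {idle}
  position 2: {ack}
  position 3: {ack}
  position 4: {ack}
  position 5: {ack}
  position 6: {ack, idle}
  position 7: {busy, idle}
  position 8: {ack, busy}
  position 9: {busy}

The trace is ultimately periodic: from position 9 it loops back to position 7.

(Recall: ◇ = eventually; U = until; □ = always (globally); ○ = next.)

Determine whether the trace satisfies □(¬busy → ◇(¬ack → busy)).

¬busy → ◇(¬ack → busy) holds at every position 0..9, and those are all positions ever visited, so □(¬busy → ◇(¬ack → busy)) holds.
Positions where ¬busy holds: 1, 2, 3, 4, 5, 6.
Check ◇(¬ack → busy) at each: 1→ok, 2→ok, 3→ok, 4→ok, 5→ok, 6→ok.

Holds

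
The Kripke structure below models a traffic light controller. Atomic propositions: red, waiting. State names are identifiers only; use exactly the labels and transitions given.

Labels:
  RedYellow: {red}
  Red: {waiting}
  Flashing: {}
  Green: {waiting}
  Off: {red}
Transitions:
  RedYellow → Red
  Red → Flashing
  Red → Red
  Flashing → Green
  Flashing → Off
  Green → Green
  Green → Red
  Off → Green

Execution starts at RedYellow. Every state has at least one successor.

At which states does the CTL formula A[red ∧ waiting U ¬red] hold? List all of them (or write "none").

States satisfying red ∧ waiting: ∅.
States satisfying ¬red: {Red, Flashing, Green}.
States satisfying A[red ∧ waiting U ¬red]: {Red, Flashing, Green}.

{Red, Flashing, Green}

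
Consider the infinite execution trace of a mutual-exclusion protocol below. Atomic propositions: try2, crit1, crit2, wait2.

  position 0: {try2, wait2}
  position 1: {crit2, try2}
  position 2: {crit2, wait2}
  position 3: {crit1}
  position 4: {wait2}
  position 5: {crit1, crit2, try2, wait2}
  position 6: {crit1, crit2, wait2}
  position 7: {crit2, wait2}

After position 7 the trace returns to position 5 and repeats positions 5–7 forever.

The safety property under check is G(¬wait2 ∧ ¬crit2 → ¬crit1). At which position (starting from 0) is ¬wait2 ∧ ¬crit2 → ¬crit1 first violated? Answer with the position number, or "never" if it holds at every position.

Check ¬wait2 ∧ ¬crit2 → ¬crit1 at each position in order: 0 ✓, 1 ✓, 2 ✓.
At position 3 the labels are {crit1}, so ¬wait2 ∧ ¬crit2 → ¬crit1 is false there. This is the first violation.

3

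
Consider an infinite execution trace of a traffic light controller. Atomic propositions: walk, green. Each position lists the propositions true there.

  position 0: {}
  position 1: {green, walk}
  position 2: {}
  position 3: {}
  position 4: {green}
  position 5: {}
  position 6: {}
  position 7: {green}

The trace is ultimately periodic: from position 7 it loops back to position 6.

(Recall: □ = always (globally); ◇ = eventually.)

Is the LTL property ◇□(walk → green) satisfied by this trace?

□(walk → green) holds at position 0, which is reachable from 0, so ◇□(walk → green) holds.

Yes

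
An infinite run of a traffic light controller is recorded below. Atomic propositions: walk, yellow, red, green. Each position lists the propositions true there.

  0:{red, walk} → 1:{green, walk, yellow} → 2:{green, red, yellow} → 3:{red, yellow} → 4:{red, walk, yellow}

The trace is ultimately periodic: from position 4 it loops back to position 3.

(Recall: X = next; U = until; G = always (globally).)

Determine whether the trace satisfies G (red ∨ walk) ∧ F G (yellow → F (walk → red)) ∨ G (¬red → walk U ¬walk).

¬red → walk U ¬walk holds at every position 0..4, and those are all positions ever visited, so G (¬red → walk U ¬walk) holds.
Positions where ¬red holds: 1.
Check walk U ¬walk at each: 1→ok.
At position 0: G (red ∨ walk) ∧ F G (yellow → F (walk → red)) is true; G (¬red → walk U ¬walk) is true; so G (red ∨ walk) ∧ F G (yellow → F (walk → red)) ∨ G (¬red → walk U ¬walk) is true.

Yes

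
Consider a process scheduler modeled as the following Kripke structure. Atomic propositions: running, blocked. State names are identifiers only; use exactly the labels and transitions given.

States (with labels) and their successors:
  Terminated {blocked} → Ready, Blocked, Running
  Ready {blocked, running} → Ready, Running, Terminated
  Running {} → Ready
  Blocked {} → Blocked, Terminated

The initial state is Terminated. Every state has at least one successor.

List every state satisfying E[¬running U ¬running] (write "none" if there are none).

{Terminated, Running, Blocked}

States satisfying ¬running: {Terminated, Running, Blocked}.
States satisfying E[¬running U ¬running]: {Terminated, Running, Blocked}.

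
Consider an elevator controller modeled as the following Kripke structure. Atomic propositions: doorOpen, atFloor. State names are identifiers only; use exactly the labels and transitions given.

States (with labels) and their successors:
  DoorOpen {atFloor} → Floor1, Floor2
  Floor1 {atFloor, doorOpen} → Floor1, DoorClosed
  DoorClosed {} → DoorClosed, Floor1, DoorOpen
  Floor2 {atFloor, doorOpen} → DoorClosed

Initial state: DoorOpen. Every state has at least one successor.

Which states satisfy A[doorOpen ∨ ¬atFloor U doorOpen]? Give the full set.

{Floor1, Floor2}

States satisfying doorOpen ∨ ¬atFloor: {Floor1, DoorClosed, Floor2}.
States satisfying doorOpen: {Floor1, Floor2}.
States satisfying A[doorOpen ∨ ¬atFloor U doorOpen]: {Floor1, Floor2}.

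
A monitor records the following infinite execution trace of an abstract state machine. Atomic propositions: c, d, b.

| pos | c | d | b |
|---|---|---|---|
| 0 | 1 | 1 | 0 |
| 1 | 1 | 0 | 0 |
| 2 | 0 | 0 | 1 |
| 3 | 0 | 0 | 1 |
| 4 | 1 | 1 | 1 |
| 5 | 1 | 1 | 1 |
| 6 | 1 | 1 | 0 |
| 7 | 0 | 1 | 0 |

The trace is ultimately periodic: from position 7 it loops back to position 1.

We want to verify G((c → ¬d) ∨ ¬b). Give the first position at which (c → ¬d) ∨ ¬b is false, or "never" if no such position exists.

4

Check (c → ¬d) ∨ ¬b at each position in order: 0 ✓, 1 ✓, 2 ✓, 3 ✓.
At position 4 the labels are {b, c, d}, so (c → ¬d) ∨ ¬b is false there. This is the first violation.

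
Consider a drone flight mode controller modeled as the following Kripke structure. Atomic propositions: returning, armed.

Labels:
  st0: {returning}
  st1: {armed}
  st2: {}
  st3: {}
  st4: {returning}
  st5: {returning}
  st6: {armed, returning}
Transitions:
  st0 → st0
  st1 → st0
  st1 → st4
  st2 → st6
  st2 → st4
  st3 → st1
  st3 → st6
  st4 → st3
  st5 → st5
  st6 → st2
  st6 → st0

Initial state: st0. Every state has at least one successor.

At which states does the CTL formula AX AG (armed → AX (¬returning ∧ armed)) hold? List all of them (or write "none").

{st0, st5}

States satisfying AG (armed → AX (¬returning ∧ armed)): {st0, st5}.
States satisfying AX AG (armed → AX (¬returning ∧ armed)): {st0, st5}.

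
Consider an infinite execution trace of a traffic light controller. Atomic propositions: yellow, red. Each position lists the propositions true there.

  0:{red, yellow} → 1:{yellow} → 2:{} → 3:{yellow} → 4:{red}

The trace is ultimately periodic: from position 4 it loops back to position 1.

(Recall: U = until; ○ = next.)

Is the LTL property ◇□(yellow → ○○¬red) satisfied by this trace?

Holds

□(yellow → ○○¬red) holds at position 0, which is reachable from 0, so ◇□(yellow → ○○¬red) holds.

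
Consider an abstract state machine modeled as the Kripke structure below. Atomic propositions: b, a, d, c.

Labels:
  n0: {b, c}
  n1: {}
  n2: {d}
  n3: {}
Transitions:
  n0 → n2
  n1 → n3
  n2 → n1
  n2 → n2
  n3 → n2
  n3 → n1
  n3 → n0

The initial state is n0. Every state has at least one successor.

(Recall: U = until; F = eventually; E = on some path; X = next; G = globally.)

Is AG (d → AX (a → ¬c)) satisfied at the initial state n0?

Holds

States satisfying d → AX (a → ¬c): {n0, n1, n2, n3}.
States satisfying AG (d → AX (a → ¬c)): {n0, n1, n2, n3}.
Every state reachable from n0 satisfies d → AX (a → ¬c).
n0 ∈ Sat(AG (d → AX (a → ¬c))).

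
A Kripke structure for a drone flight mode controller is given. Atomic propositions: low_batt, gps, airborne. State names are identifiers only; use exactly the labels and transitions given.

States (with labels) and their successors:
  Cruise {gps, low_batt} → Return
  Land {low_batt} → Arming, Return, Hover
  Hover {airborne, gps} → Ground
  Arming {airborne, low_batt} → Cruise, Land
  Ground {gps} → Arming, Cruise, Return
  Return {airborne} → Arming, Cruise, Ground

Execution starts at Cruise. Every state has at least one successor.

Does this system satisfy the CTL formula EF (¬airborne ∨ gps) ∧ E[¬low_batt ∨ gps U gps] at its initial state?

States satisfying ¬airborne ∨ gps: {Cruise, Land, Hover, Ground}.
States satisfying EF (¬airborne ∨ gps): {Cruise, Land, Hover, Arming, Ground, Return}.
States satisfying ¬low_batt ∨ gps: {Cruise, Hover, Ground, Return}.
States satisfying gps: {Cruise, Hover, Ground}.
States satisfying E[¬low_batt ∨ gps U gps]: {Cruise, Hover, Ground, Return}.
States satisfying EF (¬airborne ∨ gps) ∧ E[¬low_batt ∨ gps U gps]: {Cruise, Hover, Ground, Return}.
Cruise ∈ Sat(EF (¬airborne ∨ gps) ∧ E[¬low_batt ∨ gps U gps]).

Yes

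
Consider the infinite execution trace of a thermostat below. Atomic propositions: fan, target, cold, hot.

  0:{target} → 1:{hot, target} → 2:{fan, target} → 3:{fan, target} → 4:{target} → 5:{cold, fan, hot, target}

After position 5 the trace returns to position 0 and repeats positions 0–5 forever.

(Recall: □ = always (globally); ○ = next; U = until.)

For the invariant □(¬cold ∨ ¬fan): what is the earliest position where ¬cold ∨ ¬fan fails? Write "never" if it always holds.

Check ¬cold ∨ ¬fan at each position in order: 0 ✓, 1 ✓, 2 ✓, 3 ✓, 4 ✓.
At position 5 the labels are {cold, fan, hot, target}, so ¬cold ∨ ¬fan is false there. This is the first violation.

5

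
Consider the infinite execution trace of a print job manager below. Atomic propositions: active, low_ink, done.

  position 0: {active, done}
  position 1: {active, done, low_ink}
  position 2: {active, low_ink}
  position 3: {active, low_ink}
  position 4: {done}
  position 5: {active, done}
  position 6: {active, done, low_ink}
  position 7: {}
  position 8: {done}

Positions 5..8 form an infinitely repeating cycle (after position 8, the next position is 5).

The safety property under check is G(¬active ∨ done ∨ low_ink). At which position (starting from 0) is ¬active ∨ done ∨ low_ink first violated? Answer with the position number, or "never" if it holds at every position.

¬active ∨ done ∨ low_ink holds at every position 0..8, and those are all the positions the trace ever visits, so the invariant G(¬active ∨ done ∨ low_ink) is never violated.

never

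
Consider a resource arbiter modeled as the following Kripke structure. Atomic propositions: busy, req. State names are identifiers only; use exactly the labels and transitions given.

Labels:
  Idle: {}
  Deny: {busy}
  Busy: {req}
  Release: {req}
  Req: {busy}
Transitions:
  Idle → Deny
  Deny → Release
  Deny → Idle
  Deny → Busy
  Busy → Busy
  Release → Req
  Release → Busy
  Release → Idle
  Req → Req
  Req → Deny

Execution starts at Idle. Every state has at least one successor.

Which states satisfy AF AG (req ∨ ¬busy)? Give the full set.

{Busy}

States satisfying AG (req ∨ ¬busy): {Busy}.
States satisfying AF AG (req ∨ ¬busy): {Busy}.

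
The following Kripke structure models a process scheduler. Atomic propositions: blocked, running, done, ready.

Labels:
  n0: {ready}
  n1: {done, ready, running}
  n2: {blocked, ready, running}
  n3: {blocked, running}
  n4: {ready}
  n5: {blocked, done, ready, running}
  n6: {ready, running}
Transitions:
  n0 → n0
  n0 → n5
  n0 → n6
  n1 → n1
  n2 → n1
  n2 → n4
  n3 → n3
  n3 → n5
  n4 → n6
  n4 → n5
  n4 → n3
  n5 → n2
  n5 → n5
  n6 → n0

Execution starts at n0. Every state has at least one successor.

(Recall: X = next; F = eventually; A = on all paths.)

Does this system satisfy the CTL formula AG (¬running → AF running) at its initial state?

States satisfying ¬running → AF running: {n1, n2, n3, n4, n5, n6}.
States satisfying AG (¬running → AF running): {n1}.
n0 is reachable from n0 and violates ¬running → AF running, so AG fails at n0.
n0 ∉ Sat(AG (¬running → AF running)).

Does not hold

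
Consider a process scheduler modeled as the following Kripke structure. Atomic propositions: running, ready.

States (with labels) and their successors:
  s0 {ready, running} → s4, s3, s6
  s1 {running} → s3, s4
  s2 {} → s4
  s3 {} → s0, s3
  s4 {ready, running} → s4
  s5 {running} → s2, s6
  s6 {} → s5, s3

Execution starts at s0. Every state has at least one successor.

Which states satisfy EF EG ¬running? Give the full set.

States satisfying EG ¬running: {s3, s6}.
States satisfying EF EG ¬running: {s0, s1, s3, s5, s6}.

{s0, s1, s3, s5, s6}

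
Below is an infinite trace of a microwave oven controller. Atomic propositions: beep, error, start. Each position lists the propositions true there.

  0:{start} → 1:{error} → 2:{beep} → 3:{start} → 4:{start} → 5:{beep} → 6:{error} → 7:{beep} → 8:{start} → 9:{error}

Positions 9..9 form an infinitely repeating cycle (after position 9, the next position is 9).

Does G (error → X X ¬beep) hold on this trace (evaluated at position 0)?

Holds

error → X X ¬beep holds at every position 0..9, and those are all positions ever visited, so G (error → X X ¬beep) holds.
Positions where error holds: 1, 6, 9.
Check X X ¬beep at each: 1→ok, 6→ok, 9→ok.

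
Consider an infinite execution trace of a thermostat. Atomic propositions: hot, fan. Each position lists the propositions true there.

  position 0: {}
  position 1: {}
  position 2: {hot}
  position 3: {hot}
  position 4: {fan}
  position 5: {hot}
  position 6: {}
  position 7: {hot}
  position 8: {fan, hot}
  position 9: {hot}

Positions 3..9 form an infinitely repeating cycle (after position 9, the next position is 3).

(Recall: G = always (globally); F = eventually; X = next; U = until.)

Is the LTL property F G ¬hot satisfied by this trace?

Does not hold

G ¬hot is false at every position 0..9, so it never becomes true and F G ¬hot fails.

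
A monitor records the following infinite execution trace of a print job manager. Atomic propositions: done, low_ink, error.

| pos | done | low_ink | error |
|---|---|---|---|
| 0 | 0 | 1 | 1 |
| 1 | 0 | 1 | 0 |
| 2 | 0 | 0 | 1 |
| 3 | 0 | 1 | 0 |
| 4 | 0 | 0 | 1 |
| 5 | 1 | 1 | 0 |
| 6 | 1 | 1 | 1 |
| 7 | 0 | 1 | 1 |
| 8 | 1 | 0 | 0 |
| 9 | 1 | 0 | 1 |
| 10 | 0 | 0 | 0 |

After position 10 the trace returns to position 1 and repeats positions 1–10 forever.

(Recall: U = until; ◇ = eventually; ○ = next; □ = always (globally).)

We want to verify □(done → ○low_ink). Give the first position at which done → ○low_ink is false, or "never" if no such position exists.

8

Check done → ○low_ink at each position in order: 0 ✓, 1 ✓, 2 ✓, 3 ✓, 4 ✓, 5 ✓, 6 ✓, 7 ✓.
At position 8 the labels are {done} and the next position 9 has {done, error}, so done → ○low_ink is false there. This is the first violation.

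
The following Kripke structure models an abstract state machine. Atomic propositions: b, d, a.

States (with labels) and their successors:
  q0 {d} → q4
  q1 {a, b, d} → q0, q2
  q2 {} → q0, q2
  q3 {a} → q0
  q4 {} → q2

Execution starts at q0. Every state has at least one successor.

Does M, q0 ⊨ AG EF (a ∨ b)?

Does not hold

States satisfying EF (a ∨ b): {q1, q3}.
States satisfying AG EF (a ∨ b): ∅.
q0 is reachable from q0 and violates EF (a ∨ b), so AG fails at q0.
q0 ∉ Sat(AG EF (a ∨ b)).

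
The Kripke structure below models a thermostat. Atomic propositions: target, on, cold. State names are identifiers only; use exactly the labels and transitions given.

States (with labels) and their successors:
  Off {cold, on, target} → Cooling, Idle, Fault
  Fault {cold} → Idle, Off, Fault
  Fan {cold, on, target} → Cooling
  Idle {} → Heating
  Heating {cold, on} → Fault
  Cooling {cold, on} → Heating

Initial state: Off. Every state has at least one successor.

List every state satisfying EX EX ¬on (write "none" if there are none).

{Off, Fault, Idle, Heating, Cooling}

States satisfying EX ¬on: {Off, Fault, Heating}.
States satisfying EX EX ¬on: {Off, Fault, Idle, Heating, Cooling}.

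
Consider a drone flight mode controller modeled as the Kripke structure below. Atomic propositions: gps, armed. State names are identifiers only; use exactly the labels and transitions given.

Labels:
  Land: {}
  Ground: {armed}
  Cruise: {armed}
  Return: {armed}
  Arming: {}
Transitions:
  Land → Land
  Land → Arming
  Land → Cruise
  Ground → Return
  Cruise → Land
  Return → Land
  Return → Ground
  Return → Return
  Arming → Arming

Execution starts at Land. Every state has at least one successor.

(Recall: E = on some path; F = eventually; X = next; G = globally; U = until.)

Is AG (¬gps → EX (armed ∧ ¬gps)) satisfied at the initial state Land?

Does not hold

States satisfying ¬gps → EX (armed ∧ ¬gps): {Land, Ground, Return}.
States satisfying AG (¬gps → EX (armed ∧ ¬gps)): ∅.
Arming is reachable from Land and violates ¬gps → EX (armed ∧ ¬gps), so AG fails at Land.
Land ∉ Sat(AG (¬gps → EX (armed ∧ ¬gps))).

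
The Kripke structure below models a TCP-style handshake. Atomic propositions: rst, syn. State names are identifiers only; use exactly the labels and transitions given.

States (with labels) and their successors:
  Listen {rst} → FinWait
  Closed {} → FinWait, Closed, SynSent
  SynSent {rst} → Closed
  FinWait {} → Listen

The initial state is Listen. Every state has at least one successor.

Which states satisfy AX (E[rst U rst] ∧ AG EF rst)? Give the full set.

{FinWait}

States satisfying E[rst U rst] ∧ AG EF rst: {Listen, SynSent}.
States satisfying AX (E[rst U rst] ∧ AG EF rst): {FinWait}.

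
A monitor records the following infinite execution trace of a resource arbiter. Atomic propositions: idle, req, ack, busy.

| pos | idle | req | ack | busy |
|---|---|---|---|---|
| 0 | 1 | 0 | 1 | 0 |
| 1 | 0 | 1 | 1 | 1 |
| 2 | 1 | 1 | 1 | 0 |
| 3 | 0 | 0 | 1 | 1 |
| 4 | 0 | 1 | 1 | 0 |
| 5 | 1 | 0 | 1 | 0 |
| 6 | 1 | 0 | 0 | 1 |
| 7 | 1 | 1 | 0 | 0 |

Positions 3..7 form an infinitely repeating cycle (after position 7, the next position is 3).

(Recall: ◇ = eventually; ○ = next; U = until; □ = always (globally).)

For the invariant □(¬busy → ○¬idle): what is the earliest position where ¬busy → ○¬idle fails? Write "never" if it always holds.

Check ¬busy → ○¬idle at each position in order: 0 ✓, 1 ✓, 2 ✓, 3 ✓.
At position 4 the labels are {ack, req} and the next position 5 has {ack, idle}, so ¬busy → ○¬idle is false there. This is the first violation.

4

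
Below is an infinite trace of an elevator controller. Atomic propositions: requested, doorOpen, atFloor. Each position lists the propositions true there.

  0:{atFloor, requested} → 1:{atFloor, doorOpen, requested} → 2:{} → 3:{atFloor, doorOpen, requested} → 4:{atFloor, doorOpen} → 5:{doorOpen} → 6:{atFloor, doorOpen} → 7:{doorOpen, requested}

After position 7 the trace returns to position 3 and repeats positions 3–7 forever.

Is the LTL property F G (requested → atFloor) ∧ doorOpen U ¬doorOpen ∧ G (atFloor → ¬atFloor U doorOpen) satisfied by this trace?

atFloor → ¬atFloor U doorOpen must hold at every position from 0 onward. It fails at position 0, so G (atFloor → ¬atFloor U doorOpen) is false.
Positions where atFloor holds: 0, 1, 3, 4, 6.
Check ¬atFloor U doorOpen at each: 0→fails, 1→ok, 3→ok, 4→ok, 6→ok.
At position 0: F G (requested → atFloor) ∧ doorOpen U ¬doorOpen is false; G (atFloor → ¬atFloor U doorOpen) is false; so F G (requested → atFloor) ∧ doorOpen U ¬doorOpen ∧ G (atFloor → ¬atFloor U doorOpen) is false.

Does not hold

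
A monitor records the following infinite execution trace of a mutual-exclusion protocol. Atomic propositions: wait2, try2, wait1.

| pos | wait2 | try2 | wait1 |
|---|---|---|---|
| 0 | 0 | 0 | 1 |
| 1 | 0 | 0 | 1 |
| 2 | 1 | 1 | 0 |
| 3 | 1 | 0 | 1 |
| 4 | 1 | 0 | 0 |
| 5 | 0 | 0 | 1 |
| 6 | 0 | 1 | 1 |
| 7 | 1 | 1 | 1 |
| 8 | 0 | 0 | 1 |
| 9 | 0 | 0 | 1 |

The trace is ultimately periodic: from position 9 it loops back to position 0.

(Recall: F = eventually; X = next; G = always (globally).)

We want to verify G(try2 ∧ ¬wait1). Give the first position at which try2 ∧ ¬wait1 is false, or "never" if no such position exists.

0

At position 0 the labels are {wait1}, so try2 ∧ ¬wait1 is false there. This is the first violation.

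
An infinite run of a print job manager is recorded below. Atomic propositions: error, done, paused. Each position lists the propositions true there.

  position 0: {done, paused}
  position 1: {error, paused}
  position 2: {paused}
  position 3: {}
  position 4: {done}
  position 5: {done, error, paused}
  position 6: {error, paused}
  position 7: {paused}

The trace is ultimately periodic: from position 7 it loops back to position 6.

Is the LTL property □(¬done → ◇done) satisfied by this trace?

Violated

¬done → ◇done must hold at every position from 0 onward. It fails at position 6, so □(¬done → ◇done) is false.
Positions where ¬done holds: 1, 2, 3, 6, 7.
Check ◇done at each: 1→ok, 2→ok, 3→ok, 6→fails, 7→fails.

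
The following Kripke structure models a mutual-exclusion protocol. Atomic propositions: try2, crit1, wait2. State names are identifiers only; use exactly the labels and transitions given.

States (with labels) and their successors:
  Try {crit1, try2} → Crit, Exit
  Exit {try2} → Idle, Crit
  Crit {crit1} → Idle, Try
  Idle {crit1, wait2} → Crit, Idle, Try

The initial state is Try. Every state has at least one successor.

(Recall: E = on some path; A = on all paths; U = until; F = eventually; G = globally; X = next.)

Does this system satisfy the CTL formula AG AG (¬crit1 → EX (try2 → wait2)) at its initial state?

States satisfying AG (¬crit1 → EX (try2 → wait2)): {Try, Exit, Crit, Idle}.
States satisfying AG AG (¬crit1 → EX (try2 → wait2)): {Try, Exit, Crit, Idle}.
Every state reachable from Try satisfies AG (¬crit1 → EX (try2 → wait2)).
Try ∈ Sat(AG AG (¬crit1 → EX (try2 → wait2))).

Satisfied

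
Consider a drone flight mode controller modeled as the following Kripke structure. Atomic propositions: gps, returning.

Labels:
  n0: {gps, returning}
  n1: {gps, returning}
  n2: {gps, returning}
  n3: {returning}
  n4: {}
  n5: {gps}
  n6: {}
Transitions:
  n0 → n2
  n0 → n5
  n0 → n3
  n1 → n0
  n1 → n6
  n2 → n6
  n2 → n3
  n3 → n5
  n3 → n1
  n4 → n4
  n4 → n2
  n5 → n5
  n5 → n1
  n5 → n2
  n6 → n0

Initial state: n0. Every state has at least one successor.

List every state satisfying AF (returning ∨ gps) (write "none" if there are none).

{n0, n1, n2, n3, n5, n6}

States satisfying returning ∨ gps: {n0, n1, n2, n3, n5}.
States satisfying AF (returning ∨ gps): {n0, n1, n2, n3, n5, n6}.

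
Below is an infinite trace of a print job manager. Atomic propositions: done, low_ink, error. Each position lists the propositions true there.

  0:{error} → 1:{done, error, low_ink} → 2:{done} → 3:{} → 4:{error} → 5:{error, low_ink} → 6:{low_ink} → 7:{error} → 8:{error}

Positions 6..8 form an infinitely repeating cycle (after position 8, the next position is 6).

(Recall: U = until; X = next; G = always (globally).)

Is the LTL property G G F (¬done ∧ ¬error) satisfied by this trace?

Holds

G F (¬done ∧ ¬error) holds at every position 0..8, and those are all positions ever visited, so G G F (¬done ∧ ¬error) holds.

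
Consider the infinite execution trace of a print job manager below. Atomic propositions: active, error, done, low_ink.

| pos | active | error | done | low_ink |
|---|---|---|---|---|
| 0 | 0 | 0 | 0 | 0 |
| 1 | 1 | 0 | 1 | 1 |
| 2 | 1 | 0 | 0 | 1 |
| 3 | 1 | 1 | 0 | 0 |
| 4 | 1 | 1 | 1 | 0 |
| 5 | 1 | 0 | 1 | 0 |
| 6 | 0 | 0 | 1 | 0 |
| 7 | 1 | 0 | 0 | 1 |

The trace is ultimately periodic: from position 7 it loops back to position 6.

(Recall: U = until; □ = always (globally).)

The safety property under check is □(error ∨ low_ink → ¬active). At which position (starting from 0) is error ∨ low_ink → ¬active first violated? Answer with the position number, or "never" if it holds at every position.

1

Check error ∨ low_ink → ¬active at each position in order: 0 ✓.
At position 1 the labels are {active, done, low_ink}, so error ∨ low_ink → ¬active is false there. This is the first violation.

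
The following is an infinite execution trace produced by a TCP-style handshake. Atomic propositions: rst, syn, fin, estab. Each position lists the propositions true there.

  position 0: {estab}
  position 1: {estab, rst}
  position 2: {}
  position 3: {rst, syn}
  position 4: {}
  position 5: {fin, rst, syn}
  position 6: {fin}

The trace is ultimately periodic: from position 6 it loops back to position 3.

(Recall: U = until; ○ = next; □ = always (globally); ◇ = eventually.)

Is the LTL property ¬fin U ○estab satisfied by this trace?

Yes

Walking from position 0: ○estab first holds at position 0, and ¬fin holds at every earlier position along the way, so ¬fin U ○estab holds.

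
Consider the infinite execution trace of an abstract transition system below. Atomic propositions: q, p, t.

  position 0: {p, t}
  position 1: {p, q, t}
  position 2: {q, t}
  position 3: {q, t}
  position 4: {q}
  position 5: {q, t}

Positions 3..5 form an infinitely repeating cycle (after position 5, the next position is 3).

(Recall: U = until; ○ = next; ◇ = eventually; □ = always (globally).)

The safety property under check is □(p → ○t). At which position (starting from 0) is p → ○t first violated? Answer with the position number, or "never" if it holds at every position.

never

p → ○t holds at every position 0..5, and those are all the positions the trace ever visits, so the invariant □(p → ○t) is never violated.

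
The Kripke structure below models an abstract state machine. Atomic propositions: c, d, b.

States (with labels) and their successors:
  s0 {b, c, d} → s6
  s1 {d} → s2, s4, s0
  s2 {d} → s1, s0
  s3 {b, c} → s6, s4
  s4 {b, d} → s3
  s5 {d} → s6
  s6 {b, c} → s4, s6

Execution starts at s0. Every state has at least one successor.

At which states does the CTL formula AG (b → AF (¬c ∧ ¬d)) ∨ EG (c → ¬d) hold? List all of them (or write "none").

{s1, s2, s3, s4, s5, s6}

States satisfying b → AF (¬c ∧ ¬d): {s1, s2, s5}.
States satisfying AG (b → AF (¬c ∧ ¬d)): ∅.
States satisfying c → ¬d: {s1, s2, s3, s4, s5, s6}.
States satisfying EG (c → ¬d): {s1, s2, s3, s4, s5, s6}.
States satisfying AG (b → AF (¬c ∧ ¬d)) ∨ EG (c → ¬d): {s1, s2, s3, s4, s5, s6}.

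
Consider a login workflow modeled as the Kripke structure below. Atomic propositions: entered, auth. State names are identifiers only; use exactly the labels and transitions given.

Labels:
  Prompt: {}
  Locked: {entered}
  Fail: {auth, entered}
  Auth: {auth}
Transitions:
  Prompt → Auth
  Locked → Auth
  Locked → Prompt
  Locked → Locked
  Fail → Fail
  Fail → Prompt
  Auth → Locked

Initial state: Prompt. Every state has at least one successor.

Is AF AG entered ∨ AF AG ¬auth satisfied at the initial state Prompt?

Does not hold

States satisfying AG entered: ∅.
States satisfying AF AG entered: ∅.
States satisfying AG ¬auth: ∅.
States satisfying AF AG ¬auth: ∅.
States satisfying AF AG entered ∨ AF AG ¬auth: ∅.
Prompt ∉ Sat(AF AG entered ∨ AF AG ¬auth).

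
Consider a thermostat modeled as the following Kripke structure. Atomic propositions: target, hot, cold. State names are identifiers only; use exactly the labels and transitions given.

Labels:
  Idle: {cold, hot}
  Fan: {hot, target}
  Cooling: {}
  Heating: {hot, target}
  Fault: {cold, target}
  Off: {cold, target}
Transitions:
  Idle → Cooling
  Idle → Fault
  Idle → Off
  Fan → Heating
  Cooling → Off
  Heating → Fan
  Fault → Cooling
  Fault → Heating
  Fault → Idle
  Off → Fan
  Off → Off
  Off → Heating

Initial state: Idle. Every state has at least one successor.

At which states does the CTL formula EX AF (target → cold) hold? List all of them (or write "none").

{Idle, Cooling, Fault, Off}

States satisfying AF (target → cold): {Idle, Cooling, Fault, Off}.
States satisfying EX AF (target → cold): {Idle, Cooling, Fault, Off}.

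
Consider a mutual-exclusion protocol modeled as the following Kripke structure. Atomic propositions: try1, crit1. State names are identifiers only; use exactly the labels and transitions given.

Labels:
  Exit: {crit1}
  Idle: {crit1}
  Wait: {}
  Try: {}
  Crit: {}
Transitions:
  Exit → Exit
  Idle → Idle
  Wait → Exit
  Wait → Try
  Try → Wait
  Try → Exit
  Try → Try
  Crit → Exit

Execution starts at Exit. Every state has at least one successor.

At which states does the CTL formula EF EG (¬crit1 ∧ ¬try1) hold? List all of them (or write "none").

{Wait, Try}

States satisfying EG (¬crit1 ∧ ¬try1): {Wait, Try}.
States satisfying EF EG (¬crit1 ∧ ¬try1): {Wait, Try}.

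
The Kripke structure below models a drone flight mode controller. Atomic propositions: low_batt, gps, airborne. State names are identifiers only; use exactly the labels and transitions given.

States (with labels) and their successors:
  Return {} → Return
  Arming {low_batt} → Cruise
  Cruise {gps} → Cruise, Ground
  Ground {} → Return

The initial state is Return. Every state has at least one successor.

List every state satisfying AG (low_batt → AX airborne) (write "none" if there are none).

{Return, Cruise, Ground}

States satisfying low_batt → AX airborne: {Return, Cruise, Ground}.
States satisfying AG (low_batt → AX airborne): {Return, Cruise, Ground}.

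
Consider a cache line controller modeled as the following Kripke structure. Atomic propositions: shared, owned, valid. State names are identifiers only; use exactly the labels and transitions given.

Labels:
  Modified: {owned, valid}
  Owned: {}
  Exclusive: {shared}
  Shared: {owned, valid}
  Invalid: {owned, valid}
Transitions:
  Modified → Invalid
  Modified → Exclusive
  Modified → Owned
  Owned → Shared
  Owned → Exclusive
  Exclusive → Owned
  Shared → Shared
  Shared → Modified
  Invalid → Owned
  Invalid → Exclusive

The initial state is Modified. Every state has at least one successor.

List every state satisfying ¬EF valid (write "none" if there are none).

States satisfying valid: {Modified, Shared, Invalid}.
States satisfying EF valid: {Modified, Owned, Exclusive, Shared, Invalid}.
States satisfying ¬EF valid: ∅.

none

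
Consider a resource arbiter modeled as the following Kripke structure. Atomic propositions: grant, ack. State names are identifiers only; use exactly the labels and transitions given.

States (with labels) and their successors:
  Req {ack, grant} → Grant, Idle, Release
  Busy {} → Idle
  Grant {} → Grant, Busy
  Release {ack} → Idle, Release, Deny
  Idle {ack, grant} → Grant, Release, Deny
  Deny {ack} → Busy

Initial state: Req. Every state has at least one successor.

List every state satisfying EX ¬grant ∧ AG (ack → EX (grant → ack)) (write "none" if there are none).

States satisfying ¬grant: {Busy, Grant, Release, Deny}.
States satisfying EX ¬grant: {Req, Grant, Release, Idle, Deny}.
States satisfying ack → EX (grant → ack): {Req, Busy, Grant, Release, Idle, Deny}.
States satisfying AG (ack → EX (grant → ack)): {Req, Busy, Grant, Release, Idle, Deny}.
States satisfying EX ¬grant ∧ AG (ack → EX (grant → ack)): {Req, Grant, Release, Idle, Deny}.

{Req, Grant, Release, Idle, Deny}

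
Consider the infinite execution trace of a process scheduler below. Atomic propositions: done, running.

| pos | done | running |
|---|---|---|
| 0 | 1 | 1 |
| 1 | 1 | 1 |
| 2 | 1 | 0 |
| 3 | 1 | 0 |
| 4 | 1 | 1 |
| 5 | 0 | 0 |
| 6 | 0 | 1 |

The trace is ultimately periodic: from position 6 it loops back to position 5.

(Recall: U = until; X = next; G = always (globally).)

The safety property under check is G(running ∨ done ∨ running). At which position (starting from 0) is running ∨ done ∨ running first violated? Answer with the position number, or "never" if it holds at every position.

Check running ∨ done ∨ running at each position in order: 0 ✓, 1 ✓, 2 ✓, 3 ✓, 4 ✓.
At position 5 the labels are {}, so running ∨ done ∨ running is false there. This is the first violation.

5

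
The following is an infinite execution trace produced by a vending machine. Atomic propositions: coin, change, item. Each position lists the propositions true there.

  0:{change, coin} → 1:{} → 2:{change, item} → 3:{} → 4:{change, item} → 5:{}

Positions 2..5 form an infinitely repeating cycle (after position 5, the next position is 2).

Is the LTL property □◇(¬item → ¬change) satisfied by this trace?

◇(¬item → ¬change) holds at every position 0..5, and those are all positions ever visited, so □◇(¬item → ¬change) holds.

Yes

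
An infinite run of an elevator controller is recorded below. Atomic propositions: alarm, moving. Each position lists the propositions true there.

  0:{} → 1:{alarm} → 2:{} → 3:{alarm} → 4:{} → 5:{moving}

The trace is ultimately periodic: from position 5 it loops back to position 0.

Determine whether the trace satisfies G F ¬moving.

Yes

F ¬moving holds at every position 0..5, and those are all positions ever visited, so G F ¬moving holds.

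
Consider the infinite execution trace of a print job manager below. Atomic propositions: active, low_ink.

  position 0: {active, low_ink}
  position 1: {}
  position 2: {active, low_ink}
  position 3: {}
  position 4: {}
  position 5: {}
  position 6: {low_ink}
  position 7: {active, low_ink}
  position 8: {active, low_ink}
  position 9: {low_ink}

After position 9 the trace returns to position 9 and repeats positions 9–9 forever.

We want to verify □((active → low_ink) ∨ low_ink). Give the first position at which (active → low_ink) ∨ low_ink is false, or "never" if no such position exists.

never

(active → low_ink) ∨ low_ink holds at every position 0..9, and those are all the positions the trace ever visits, so the invariant □((active → low_ink) ∨ low_ink) is never violated.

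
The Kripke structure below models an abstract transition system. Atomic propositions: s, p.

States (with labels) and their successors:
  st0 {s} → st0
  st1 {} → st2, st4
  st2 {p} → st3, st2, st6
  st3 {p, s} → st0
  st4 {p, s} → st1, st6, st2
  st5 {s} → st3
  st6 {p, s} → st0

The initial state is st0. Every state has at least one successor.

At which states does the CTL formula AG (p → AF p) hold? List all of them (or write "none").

{st0, st1, st2, st3, st4, st5, st6}

States satisfying p → AF p: {st0, st1, st2, st3, st4, st5, st6}.
States satisfying AG (p → AF p): {st0, st1, st2, st3, st4, st5, st6}.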